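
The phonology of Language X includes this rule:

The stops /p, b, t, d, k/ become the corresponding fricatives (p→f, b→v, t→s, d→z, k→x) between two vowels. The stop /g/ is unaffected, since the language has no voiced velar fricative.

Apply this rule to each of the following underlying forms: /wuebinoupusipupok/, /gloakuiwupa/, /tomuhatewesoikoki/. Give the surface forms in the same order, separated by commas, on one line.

/wuebinoupusipupok/: /b/ is a stop between vowels /e/ and /i/, so it spirantizes to the fricative [v]. /p/ is a stop between vowels /u/ and /u/, so it spirantizes to the fricative [f]. /p/ is a stop between vowels /i/ and /u/, so it spirantizes to the fricative [f]. /p/ is a stop between vowels /u/ and /o/, so it spirantizes to the fricative [f]. → [wuevinoufusifufok].
/gloakuiwupa/: /k/ is a stop between vowels /a/ and /u/, so it spirantizes to the fricative [x]. /p/ is a stop between vowels /u/ and /a/, so it spirantizes to the fricative [f]. → [gloaxuiwufa].
/tomuhatewesoikoki/: /t/ is a stop between vowels /a/ and /e/, so it spirantizes to the fricative [s]. /k/ is a stop between vowels /i/ and /o/, so it spirantizes to the fricative [x]. /k/ is a stop between vowels /o/ and /i/, so it spirantizes to the fricative [x]. → [tomuhasewesoixoxi].

wuevinoufusifufok, gloaxuiwufa, tomuhasewesoixoxi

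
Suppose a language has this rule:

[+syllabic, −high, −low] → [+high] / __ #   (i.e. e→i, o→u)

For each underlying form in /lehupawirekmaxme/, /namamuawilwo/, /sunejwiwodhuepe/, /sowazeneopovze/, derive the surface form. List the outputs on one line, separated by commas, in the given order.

/lehupawirekmaxme/: /e/ is a mid vowel in word-final position, so it raises to [i]. → [lehupawirekmaxmi].
/namamuawilwo/: /o/ is a mid vowel in word-final position, so it raises to [u]. → [namamuawilwu].
/sunejwiwodhuepe/: /e/ is a mid vowel in word-final position, so it raises to [i]. → [sunejwiwodhuepi].
/sowazeneopovze/: /e/ is a mid vowel in word-final position, so it raises to [i]. → [sowazeneopovzi].

lehupawirekmaxmi, namamuawilwu, sunejwiwodhuepi, sowazeneopovzi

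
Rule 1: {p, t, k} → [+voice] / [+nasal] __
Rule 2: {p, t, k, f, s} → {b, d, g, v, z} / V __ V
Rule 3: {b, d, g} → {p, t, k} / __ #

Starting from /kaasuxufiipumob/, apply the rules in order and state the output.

kaazuxuviibumop

Rule 1 (post-nasal voicing): no segment meets the environment; /kaasuxufiipumob/ is unchanged.
Rule 2 (intervocalic voicing): /s/ is a voiceless obstruent between vowels /a/ and /u/, so it voices to [z]. /f/ is a voiceless obstruent between vowels /u/ and /i/, so it voices to [v]. /p/ is a voiceless obstruent between vowels /i/ and /u/, so it voices to [b]. /kaasuxufiipumob/ → kaazuxuviibumob.
Rule 3 (final devoicing): /b/ is a voiced stop in word-final position, so it devoices to [p]. /kaazuxuviibumob/ → kaazuxuviibumop.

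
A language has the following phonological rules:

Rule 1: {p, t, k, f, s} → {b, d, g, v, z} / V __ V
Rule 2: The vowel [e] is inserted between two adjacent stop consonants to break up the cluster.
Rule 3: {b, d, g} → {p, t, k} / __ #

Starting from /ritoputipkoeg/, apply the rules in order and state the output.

Rule 1 (intervocalic voicing): /t/ is a voiceless obstruent between vowels /i/ and /o/, so it voices to [d]. /p/ is a voiceless obstruent between vowels /o/ and /u/, so it voices to [b]. /t/ is a voiceless obstruent between vowels /u/ and /i/, so it voices to [d]. /ritoputipkoeg/ → ridobudipkoeg.
Rule 2 (stop-cluster e-epenthesis): /p/ and /k/ form a stop–stop cluster, so [e] is inserted between them. /ridobudipkoeg/ → ridobudipekoeg.
Rule 3 (final devoicing): /g/ is a voiced stop in word-final position, so it devoices to [k]. /ridobudipekoeg/ → ridobudipekoek.

ridobudipekoek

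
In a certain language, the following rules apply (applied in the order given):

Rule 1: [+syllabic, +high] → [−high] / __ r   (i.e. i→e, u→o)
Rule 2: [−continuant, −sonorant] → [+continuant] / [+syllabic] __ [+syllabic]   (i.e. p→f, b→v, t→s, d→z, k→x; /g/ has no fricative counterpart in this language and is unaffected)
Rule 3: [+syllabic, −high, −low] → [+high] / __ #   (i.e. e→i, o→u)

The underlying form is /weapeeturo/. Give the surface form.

Rule 1 (pre-rhotic lowering): /u/ is a high vowel immediately before /r/, so it lowers to [o]. /weapeeturo/ → weapeetoro.
Rule 2 (intervocalic spirantization): /p/ is a stop between vowels /a/ and /e/, so it spirantizes to the fricative [f]. /t/ is a stop between vowels /e/ and /o/, so it spirantizes to the fricative [s]. /weapeetoro/ → weafeesoro.
Rule 3 (final vowel raising): /o/ is a mid vowel in word-final position, so it raises to [u]. /weafeesoro/ → weafeesoru.

weafeesoru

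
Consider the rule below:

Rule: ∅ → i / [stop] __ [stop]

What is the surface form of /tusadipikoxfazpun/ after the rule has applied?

No segment of /tusadipikoxfazpun/ meets the structural description of the rule, so the form surfaces unchanged.

tusadipikoxfazpun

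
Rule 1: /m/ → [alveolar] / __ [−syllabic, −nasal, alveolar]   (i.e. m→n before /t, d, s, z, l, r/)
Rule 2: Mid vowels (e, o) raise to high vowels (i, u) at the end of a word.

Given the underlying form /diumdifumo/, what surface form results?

Rule 1 (nasal place assimilation): /m/ precedes the alveolar consonant /d/, so it assimilates in place to [n]. /diumdifumo/ → diundifumo.
Rule 2 (final vowel raising): /o/ is a mid vowel in word-final position, so it raises to [u]. /diundifumo/ → diundifumu.

diundifumu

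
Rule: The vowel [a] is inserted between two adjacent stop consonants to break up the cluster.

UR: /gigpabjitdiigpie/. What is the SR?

gigapabjitadiigapie

/g/ and /p/ form a stop–stop cluster, so [a] is inserted between them.
/t/ and /d/ form a stop–stop cluster, so [a] is inserted between them.
/g/ and /p/ form a stop–stop cluster, so [a] is inserted between them.
Surface form: [gigapabjitadiigapie].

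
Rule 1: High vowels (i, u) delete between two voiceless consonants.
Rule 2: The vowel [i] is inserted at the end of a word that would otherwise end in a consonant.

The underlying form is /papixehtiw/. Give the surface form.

Rule 1 (high vowel syncope): /i/ is a high vowel flanked by voiceless consonants /p/ and /x/, so it deletes. /papixehtiw/ → papxehtiw.
Rule 2 (final i-epenthesis): the form ends in the consonant /w/, so [i] is inserted word-finally. /papxehtiw/ → papxehtiwi.

papxehtiwi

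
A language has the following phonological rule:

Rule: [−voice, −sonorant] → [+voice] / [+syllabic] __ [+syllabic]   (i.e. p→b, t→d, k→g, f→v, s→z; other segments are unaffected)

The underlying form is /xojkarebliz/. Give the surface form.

xojkarebliz

No segment of /xojkarebliz/ meets the structural description of the rule, so the form surfaces unchanged.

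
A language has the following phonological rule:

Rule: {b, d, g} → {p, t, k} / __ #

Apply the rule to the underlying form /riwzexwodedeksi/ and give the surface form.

riwzexwodedeksi

No segment of /riwzexwodedeksi/ meets the structural description of the rule, so the form surfaces unchanged.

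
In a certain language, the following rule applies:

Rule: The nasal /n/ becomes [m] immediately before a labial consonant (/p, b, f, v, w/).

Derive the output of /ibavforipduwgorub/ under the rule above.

No segment of /ibavforipduwgorub/ meets the structural description of the rule, so the form surfaces unchanged.

ibavforipduwgorub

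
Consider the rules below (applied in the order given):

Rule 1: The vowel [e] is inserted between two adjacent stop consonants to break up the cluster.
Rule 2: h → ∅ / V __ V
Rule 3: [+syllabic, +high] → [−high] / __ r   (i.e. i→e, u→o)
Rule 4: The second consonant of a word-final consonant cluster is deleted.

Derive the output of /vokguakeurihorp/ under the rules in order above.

vokeguakeorior

Rule 1 (stop-cluster e-epenthesis): /k/ and /g/ form a stop–stop cluster, so [e] is inserted between them. /vokguakeurihorp/ → vokeguakeurihorp.
Rule 2 (intervocalic h-deletion): /h/ occurs between vowels /i/ and /o/, so it deletes. /vokeguakeurihorp/ → vokeguakeuriorp.
Rule 3 (pre-rhotic lowering): /u/ is a high vowel immediately before /r/, so it lowers to [o]. /vokeguakeuriorp/ → vokeguakeoriorp.
Rule 4 (final cluster simplification): /p/ is the second consonant of a word-final cluster /rp/, so it deletes. /vokeguakeoriorp/ → vokeguakeorior.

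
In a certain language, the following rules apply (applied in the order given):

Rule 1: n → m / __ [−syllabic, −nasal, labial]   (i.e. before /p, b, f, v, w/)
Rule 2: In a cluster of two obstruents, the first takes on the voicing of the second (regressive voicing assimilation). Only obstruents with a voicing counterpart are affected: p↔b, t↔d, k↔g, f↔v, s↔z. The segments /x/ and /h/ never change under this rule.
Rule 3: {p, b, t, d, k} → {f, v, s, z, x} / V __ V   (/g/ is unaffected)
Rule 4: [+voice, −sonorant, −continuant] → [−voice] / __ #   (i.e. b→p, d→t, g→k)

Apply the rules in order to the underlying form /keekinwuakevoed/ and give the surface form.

Rule 1 (nasal place assimilation): /n/ precedes the labial consonant /w/, so it assimilates in place to [m]. /keekinwuakevoed/ → keekimwuakevoed.
Rule 2 (regressive voicing assimilation): no segment meets the environment; /keekimwuakevoed/ is unchanged.
Rule 3 (intervocalic spirantization): /k/ is a stop between vowels /e/ and /i/, so it spirantizes to the fricative [x]. /k/ is a stop between vowels /a/ and /e/, so it spirantizes to the fricative [x]. /keekimwuakevoed/ → keeximwuaxevoed.
Rule 4 (final devoicing): /d/ is a voiced stop in word-final position, so it devoices to [t]. /keeximwuaxevoed/ → keeximwuaxevoet.

keeximwuaxevoet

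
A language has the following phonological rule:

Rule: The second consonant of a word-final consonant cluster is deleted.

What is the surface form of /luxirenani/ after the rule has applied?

luxirenani

No segment of /luxirenani/ meets the structural description of the rule, so the form surfaces unchanged.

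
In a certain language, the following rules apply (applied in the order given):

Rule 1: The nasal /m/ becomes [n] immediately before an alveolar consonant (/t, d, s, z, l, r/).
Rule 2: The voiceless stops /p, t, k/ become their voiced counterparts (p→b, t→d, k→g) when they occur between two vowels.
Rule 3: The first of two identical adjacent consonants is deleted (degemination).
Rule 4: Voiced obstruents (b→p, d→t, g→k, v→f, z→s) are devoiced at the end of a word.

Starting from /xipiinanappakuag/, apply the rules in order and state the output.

Rule 1 (nasal place assimilation): no segment meets the environment; /xipiinanappakuag/ is unchanged.
Rule 2 (intervocalic voicing): /p/ is a voiceless stop between vowels /i/ and /i/, so it voices to [b]. /k/ is a voiceless stop between vowels /a/ and /u/, so it voices to [g]. /xipiinanappakuag/ → xibiinanappaguag.
Rule 3 (degemination): /pp/ is a geminate; the first /p/ deletes. /xibiinanappaguag/ → xibiinanapaguag.
Rule 4 (final devoicing): /g/ is a voiced obstruent in word-final position, so it devoices to [k]. /xibiinanapaguag/ → xibiinanapaguak.

xibiinanapaguak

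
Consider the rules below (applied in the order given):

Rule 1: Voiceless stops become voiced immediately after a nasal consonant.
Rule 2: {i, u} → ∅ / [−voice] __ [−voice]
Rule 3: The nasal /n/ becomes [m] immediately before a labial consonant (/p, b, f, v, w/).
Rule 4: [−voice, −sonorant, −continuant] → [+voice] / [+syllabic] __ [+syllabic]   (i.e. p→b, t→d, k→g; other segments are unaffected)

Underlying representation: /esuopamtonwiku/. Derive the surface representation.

Rule 1 (post-nasal voicing): /t/ is a voiceless stop immediately after the nasal /m/, so it voices to [d]. /esuopamtonwiku/ → esuopamdonwiku.
Rule 2 (high vowel syncope): no segment meets the environment; /esuopamdonwiku/ is unchanged.
Rule 3 (nasal place assimilation): /n/ precedes the labial consonant /w/, so it assimilates in place to [m]. /esuopamdonwiku/ → esuopamdomwiku.
Rule 4 (intervocalic voicing): /p/ is a voiceless stop between vowels /o/ and /a/, so it voices to [b]. /k/ is a voiceless stop between vowels /i/ and /u/, so it voices to [g]. /esuopamdomwiku/ → esuobamdomwigu.

esuobamdomwigu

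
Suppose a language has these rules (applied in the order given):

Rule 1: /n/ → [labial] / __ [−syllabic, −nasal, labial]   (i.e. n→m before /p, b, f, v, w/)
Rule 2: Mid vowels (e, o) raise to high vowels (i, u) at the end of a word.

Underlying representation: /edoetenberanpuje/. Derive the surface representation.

edoetemberampuji

Rule 1 (nasal place assimilation): /n/ precedes the labial consonant /b/, so it assimilates in place to [m]. /n/ precedes the labial consonant /p/, so it assimilates in place to [m]. /edoetenberanpuje/ → edoetemberampuje.
Rule 2 (final vowel raising): /e/ is a mid vowel in word-final position, so it raises to [i]. /edoetemberampuje/ → edoetemberampuji.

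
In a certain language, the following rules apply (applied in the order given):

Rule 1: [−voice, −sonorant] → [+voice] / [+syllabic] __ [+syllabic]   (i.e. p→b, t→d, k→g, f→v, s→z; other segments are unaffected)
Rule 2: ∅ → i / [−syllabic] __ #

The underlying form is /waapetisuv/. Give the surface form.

waabedizuvi

Rule 1 (intervocalic voicing): /p/ is a voiceless obstruent between vowels /a/ and /e/, so it voices to [b]. /t/ is a voiceless obstruent between vowels /e/ and /i/, so it voices to [d]. /s/ is a voiceless obstruent between vowels /i/ and /u/, so it voices to [z]. /waapetisuv/ → waabedizuv.
Rule 2 (final i-epenthesis): the form ends in the consonant /v/, so [i] is inserted word-finally. /waabedizuv/ → waabedizuvi.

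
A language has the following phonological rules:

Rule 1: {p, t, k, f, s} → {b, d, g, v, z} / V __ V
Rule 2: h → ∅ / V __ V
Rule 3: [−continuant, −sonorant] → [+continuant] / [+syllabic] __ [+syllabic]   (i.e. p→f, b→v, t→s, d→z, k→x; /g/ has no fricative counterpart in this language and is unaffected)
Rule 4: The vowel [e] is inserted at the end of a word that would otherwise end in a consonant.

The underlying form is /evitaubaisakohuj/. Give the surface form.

Rule 1 (intervocalic voicing): /t/ is a voiceless obstruent between vowels /i/ and /a/, so it voices to [d]. /s/ is a voiceless obstruent between vowels /i/ and /a/, so it voices to [z]. /k/ is a voiceless obstruent between vowels /a/ and /o/, so it voices to [g]. /evitaubaisakohuj/ → evidaubaizagohuj.
Rule 2 (intervocalic h-deletion): /h/ occurs between vowels /o/ and /u/, so it deletes. /evidaubaizagohuj/ → evidaubaizagouj.
Rule 3 (intervocalic spirantization): /d/ is a stop between vowels /i/ and /a/, so it spirantizes to the fricative [z]. /b/ is a stop between vowels /u/ and /a/, so it spirantizes to the fricative [v]. /evidaubaizagouj/ → evizauvaizagouj.
Rule 4 (final e-epenthesis): the form ends in the consonant /j/, so [e] is inserted word-finally. /evizauvaizagouj/ → evizauvaizagouje.

evizauvaizagouje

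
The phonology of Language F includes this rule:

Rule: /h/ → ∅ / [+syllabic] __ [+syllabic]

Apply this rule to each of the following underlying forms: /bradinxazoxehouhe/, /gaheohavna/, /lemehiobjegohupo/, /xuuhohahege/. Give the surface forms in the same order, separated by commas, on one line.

/bradinxazoxehouhe/: /h/ occurs between vowels /e/ and /o/, so it deletes. /h/ occurs between vowels /u/ and /e/, so it deletes. → [bradinxazoxeoue].
/gaheohavna/: /h/ occurs between vowels /a/ and /e/, so it deletes. /h/ occurs between vowels /o/ and /a/, so it deletes. → [gaeoavna].
/lemehiobjegohupo/: /h/ occurs between vowels /e/ and /i/, so it deletes. /h/ occurs between vowels /o/ and /u/, so it deletes. → [lemeiobjegoupo].
/xuuhohahege/: /h/ occurs between vowels /u/ and /o/, so it deletes. /h/ occurs between vowels /o/ and /a/, so it deletes. /h/ occurs between vowels /a/ and /e/, so it deletes. → [xuuoaege].

bradinxazoxeoue, gaeoavna, lemeiobjegoupo, xuuoaege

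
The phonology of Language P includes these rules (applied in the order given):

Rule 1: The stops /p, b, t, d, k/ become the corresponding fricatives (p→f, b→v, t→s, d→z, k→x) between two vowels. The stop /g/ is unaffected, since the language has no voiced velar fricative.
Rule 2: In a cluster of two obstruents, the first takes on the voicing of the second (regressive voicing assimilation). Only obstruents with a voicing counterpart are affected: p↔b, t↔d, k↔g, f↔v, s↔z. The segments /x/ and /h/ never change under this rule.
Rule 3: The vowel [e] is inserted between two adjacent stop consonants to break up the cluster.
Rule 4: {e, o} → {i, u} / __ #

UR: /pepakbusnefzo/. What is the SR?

Rule 1 (intervocalic spirantization): /p/ is a stop between vowels /e/ and /a/, so it spirantizes to the fricative [f]. /pepakbusnefzo/ → pefakbusnefzo.
Rule 2 (regressive voicing assimilation): /k/ precedes the voiced obstruent /b/, so it voices to [g] by assimilation. /f/ precedes the voiced obstruent /z/, so it voices to [v] by assimilation. /pefakbusnefzo/ → pefagbusnevzo.
Rule 3 (stop-cluster e-epenthesis): /g/ and /b/ form a stop–stop cluster, so [e] is inserted between them. /pefagbusnevzo/ → pefagebusnevzo.
Rule 4 (final vowel raising): /o/ is a mid vowel in word-final position, so it raises to [u]. /pefagebusnevzo/ → pefagebusnevzu.

pefagebusnevzu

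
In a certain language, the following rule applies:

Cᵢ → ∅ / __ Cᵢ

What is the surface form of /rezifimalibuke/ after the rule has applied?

No segment of /rezifimalibuke/ meets the structural description of the rule, so the form surfaces unchanged.

rezifimalibuke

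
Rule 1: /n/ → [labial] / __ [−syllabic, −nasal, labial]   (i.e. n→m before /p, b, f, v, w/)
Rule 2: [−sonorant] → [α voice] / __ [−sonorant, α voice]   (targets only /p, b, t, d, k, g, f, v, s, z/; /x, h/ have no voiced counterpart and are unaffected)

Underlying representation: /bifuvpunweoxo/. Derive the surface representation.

Rule 1 (nasal place assimilation): /n/ precedes the labial consonant /w/, so it assimilates in place to [m]. /bifuvpunweoxo/ → bifuvpumweoxo.
Rule 2 (regressive voicing assimilation): /v/ precedes the voiceless obstruent /p/, so it devoices to [f] by assimilation. /bifuvpumweoxo/ → bifufpumweoxo.

bifufpumweoxo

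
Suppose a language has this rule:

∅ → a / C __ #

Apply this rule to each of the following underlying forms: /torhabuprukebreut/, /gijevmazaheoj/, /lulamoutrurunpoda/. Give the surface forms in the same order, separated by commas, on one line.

/torhabuprukebreut/: the form ends in the consonant /t/, so [a] is inserted word-finally. → [torhabuprukebreuta].
/gijevmazaheoj/: the form ends in the consonant /j/, so [a] is inserted word-finally. → [gijevmazaheoja].
/lulamoutrurunpoda/: the rule's environment is not met; surfaces unchanged as [lulamoutrurunpoda].

torhabuprukebreuta, gijevmazaheoja, lulamoutrurunpoda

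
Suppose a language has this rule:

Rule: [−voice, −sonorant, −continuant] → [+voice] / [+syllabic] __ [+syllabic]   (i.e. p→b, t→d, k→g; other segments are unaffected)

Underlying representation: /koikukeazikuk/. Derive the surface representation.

koigugeaziguk

Scanning /koikukeazikuk/: /k/ at position 1 is not in the conditioning environment; /k/ is a voiceless stop between vowels /i/ and /u/, so it voices to [g]; /k/ is a voiceless stop between vowels /u/ and /e/, so it voices to [g]; /k/ is a voiceless stop between vowels /i/ and /u/, so it voices to [g]; /k/ at position 13 is not in the conditioning environment.
Result: [koigugeaziguk].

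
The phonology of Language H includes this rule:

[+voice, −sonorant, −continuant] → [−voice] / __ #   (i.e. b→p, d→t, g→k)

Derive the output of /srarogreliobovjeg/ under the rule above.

/g/ is a voiced stop in word-final position, so it devoices to [k].
The other instances of /g/, /b/ do not occur in the required environment and remain unchanged.
Surface form: [srarogreliobovjek].

srarogreliobovjek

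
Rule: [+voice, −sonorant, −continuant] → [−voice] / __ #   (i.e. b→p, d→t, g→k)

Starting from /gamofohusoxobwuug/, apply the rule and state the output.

Scanning /gamofohusoxobwuug/: /g/ at position 1 is not in the conditioning environment; /b/ at position 13 is not in the conditioning environment; /g/ is a voiced stop in word-final position, so it devoices to [k].
Result: [gamofohusoxobwuuk].

gamofohusoxobwuuk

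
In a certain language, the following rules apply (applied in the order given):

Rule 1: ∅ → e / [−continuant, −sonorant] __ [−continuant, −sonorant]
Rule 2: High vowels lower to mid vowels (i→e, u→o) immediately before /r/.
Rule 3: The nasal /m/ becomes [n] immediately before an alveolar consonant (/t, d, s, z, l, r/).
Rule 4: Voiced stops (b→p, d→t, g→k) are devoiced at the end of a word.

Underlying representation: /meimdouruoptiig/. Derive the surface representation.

meindooruopetiik

Rule 1 (stop-cluster e-epenthesis): /p/ and /t/ form a stop–stop cluster, so [e] is inserted between them. /meimdouruoptiig/ → meimdouruopetiig.
Rule 2 (pre-rhotic lowering): /u/ is a high vowel immediately before /r/, so it lowers to [o]. /meimdouruopetiig/ → meimdooruopetiig.
Rule 3 (nasal place assimilation): /m/ precedes the alveolar consonant /d/, so it assimilates in place to [n]. /meimdooruopetiig/ → meindooruopetiig.
Rule 4 (final devoicing): /g/ is a voiced stop in word-final position, so it devoices to [k]. /meindooruopetiig/ → meindooruopetiik.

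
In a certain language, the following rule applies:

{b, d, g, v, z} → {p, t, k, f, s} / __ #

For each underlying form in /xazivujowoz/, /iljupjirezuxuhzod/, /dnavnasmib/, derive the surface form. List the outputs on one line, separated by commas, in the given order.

/xazivujowoz/: /z/ is a voiced obstruent in word-final position, so it devoices to [s]. → [xazivujowos].
/iljupjirezuxuhzod/: /d/ is a voiced obstruent in word-final position, so it devoices to [t]. → [iljupjirezuxuhzot].
/dnavnasmib/: /b/ is a voiced obstruent in word-final position, so it devoices to [p]. → [dnavnasmip].

xazivujowos, iljupjirezuxuhzot, dnavnasmip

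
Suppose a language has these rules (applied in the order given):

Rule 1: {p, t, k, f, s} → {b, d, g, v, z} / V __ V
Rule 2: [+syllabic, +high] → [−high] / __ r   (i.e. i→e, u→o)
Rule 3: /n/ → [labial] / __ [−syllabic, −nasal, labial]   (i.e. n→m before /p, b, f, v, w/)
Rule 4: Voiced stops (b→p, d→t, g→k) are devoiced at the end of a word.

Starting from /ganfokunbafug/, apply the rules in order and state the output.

gamfogumbavuk

Rule 1 (intervocalic voicing): /k/ is a voiceless obstruent between vowels /o/ and /u/, so it voices to [g]. /f/ is a voiceless obstruent between vowels /a/ and /u/, so it voices to [v]. /ganfokunbafug/ → ganfogunbavug.
Rule 2 (pre-rhotic lowering): no segment meets the environment; /ganfogunbavug/ is unchanged.
Rule 3 (nasal place assimilation): /n/ precedes the labial consonant /f/, so it assimilates in place to [m]. /n/ precedes the labial consonant /b/, so it assimilates in place to [m]. /ganfogunbavug/ → gamfogumbavug.
Rule 4 (final devoicing): /g/ is a voiced stop in word-final position, so it devoices to [k]. /gamfogumbavug/ → gamfogumbavuk.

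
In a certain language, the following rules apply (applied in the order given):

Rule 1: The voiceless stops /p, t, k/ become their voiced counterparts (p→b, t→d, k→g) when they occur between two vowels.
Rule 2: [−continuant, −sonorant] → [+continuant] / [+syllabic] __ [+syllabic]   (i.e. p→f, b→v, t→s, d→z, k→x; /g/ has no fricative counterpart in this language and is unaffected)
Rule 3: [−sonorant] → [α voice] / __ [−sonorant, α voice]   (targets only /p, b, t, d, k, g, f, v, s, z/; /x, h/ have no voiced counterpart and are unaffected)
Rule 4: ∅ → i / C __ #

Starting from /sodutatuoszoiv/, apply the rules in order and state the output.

Rule 1 (intervocalic voicing): /t/ is a voiceless stop between vowels /u/ and /a/, so it voices to [d]. /t/ is a voiceless stop between vowels /a/ and /u/, so it voices to [d]. /sodutatuoszoiv/ → sodudaduoszoiv.
Rule 2 (intervocalic spirantization): /d/ is a stop between vowels /o/ and /u/, so it spirantizes to the fricative [z]. /d/ is a stop between vowels /u/ and /a/, so it spirantizes to the fricative [z]. /d/ is a stop between vowels /a/ and /u/, so it spirantizes to the fricative [z]. /sodudaduoszoiv/ → sozuzazuoszoiv.
Rule 3 (regressive voicing assimilation): /s/ precedes the voiced obstruent /z/, so it voices to [z] by assimilation. /sozuzazuoszoiv/ → sozuzazuozzoiv.
Rule 4 (final i-epenthesis): the form ends in the consonant /v/, so [i] is inserted word-finally. /sozuzazuozzoiv/ → sozuzazuozzoivi.

sozuzazuozzoivi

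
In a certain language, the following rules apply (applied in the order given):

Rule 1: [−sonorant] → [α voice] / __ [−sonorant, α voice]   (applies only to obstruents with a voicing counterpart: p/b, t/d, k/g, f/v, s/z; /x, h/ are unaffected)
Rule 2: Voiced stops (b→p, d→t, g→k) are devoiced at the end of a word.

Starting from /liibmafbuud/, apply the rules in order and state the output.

Rule 1 (regressive voicing assimilation): /f/ precedes the voiced obstruent /b/, so it voices to [v] by assimilation. /liibmafbuud/ → liibmavbuud.
Rule 2 (final devoicing): /d/ is a voiced stop in word-final position, so it devoices to [t]. /liibmavbuud/ → liibmavbuut.

liibmavbuut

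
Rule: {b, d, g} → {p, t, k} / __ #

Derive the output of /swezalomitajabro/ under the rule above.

swezalomitajabro

No segment of /swezalomitajabro/ meets the structural description of the rule, so the form surfaces unchanged.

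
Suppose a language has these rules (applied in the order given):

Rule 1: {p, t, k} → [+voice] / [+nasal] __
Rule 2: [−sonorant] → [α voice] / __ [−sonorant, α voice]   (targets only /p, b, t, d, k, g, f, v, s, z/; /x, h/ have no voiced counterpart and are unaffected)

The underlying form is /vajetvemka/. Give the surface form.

vajedvemga

Rule 1 (post-nasal voicing): /k/ is a voiceless stop immediately after the nasal /m/, so it voices to [g]. /vajetvemka/ → vajetvemga.
Rule 2 (regressive voicing assimilation): /t/ precedes the voiced obstruent /v/, so it voices to [d] by assimilation. /vajetvemga/ → vajedvemga.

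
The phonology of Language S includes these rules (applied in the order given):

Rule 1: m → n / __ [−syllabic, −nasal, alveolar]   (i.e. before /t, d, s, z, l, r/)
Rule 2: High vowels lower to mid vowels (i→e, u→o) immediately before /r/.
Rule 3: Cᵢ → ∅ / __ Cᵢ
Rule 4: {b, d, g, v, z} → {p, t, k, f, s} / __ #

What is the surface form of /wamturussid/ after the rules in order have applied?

Rule 1 (nasal place assimilation): /m/ precedes the alveolar consonant /t/, so it assimilates in place to [n]. /wamturussid/ → wanturussid.
Rule 2 (pre-rhotic lowering): /u/ is a high vowel immediately before /r/, so it lowers to [o]. /wanturussid/ → wantorussid.
Rule 3 (degemination): /ss/ is a geminate; the first /s/ deletes. /wantorussid/ → wantorusid.
Rule 4 (final devoicing): /d/ is a voiced obstruent in word-final position, so it devoices to [t]. /wantorusid/ → wantorusit.

wantorusit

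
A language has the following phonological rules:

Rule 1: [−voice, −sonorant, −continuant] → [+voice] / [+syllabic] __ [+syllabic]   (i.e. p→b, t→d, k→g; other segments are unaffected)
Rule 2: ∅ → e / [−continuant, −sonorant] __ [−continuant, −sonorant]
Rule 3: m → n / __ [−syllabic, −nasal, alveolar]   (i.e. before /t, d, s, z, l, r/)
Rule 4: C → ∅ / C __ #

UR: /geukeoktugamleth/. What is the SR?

Rule 1 (intervocalic voicing): /k/ is a voiceless stop between vowels /u/ and /e/, so it voices to [g]. /geukeoktugamleth/ → geugeoktugamleth.
Rule 2 (stop-cluster e-epenthesis): /k/ and /t/ form a stop–stop cluster, so [e] is inserted between them. /geugeoktugamleth/ → geugeoketugamleth.
Rule 3 (nasal place assimilation): /m/ precedes the alveolar consonant /l/, so it assimilates in place to [n]. /geugeoketugamleth/ → geugeoketuganleth.
Rule 4 (final cluster simplification): /h/ is the second consonant of a word-final cluster /th/, so it deletes. /geugeoketuganleth/ → geugeoketuganlet.

geugeoketuganlet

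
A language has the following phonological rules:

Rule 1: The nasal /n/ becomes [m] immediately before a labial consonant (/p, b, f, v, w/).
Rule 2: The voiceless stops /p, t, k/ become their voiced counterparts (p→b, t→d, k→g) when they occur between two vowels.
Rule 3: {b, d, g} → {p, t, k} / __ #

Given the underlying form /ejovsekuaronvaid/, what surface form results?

Rule 1 (nasal place assimilation): /n/ precedes the labial consonant /v/, so it assimilates in place to [m]. /ejovsekuaronvaid/ → ejovsekuaromvaid.
Rule 2 (intervocalic voicing): /k/ is a voiceless stop between vowels /e/ and /u/, so it voices to [g]. /ejovsekuaromvaid/ → ejovseguaromvaid.
Rule 3 (final devoicing): /d/ is a voiced stop in word-final position, so it devoices to [t]. /ejovseguaromvaid/ → ejovseguaromvait.

ejovseguaromvait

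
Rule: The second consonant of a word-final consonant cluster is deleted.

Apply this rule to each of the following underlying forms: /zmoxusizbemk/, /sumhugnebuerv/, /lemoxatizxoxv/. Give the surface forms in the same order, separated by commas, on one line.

/zmoxusizbemk/: /k/ is the second consonant of a word-final cluster /mk/, so it deletes. → [zmoxusizbem].
/sumhugnebuerv/: /v/ is the second consonant of a word-final cluster /rv/, so it deletes. → [sumhugnebuer].
/lemoxatizxoxv/: /v/ is the second consonant of a word-final cluster /xv/, so it deletes. → [lemoxatizxox].

zmoxusizbem, sumhugnebuer, lemoxatizxox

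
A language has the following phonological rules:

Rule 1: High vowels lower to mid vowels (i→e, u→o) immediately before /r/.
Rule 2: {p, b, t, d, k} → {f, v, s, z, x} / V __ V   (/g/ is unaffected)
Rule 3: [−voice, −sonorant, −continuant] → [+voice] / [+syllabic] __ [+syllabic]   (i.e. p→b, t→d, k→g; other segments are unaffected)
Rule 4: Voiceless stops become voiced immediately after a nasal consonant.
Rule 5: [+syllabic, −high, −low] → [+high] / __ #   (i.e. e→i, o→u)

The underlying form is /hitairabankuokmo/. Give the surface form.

Rule 1 (pre-rhotic lowering): /i/ is a high vowel immediately before /r/, so it lowers to [e]. /hitairabankuokmo/ → hitaerabankuokmo.
Rule 2 (intervocalic spirantization): /t/ is a stop between vowels /i/ and /a/, so it spirantizes to the fricative [s]. /b/ is a stop between vowels /a/ and /a/, so it spirantizes to the fricative [v]. /hitaerabankuokmo/ → hisaeravankuokmo.
Rule 3 (intervocalic voicing): no segment meets the environment; /hisaeravankuokmo/ is unchanged.
Rule 4 (post-nasal voicing): /k/ is a voiceless stop immediately after the nasal /n/, so it voices to [g]. /hisaeravankuokmo/ → hisaeravanguokmo.
Rule 5 (final vowel raising): /o/ is a mid vowel in word-final position, so it raises to [u]. /hisaeravanguokmo/ → hisaeravanguokmu.

hisaeravanguokmu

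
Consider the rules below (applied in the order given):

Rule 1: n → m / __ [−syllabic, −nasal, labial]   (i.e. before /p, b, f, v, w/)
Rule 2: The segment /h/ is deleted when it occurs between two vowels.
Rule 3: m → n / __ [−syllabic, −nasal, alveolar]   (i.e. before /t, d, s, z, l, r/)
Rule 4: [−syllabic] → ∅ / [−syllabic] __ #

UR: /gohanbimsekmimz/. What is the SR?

Rule 1 (nasal place assimilation): /n/ precedes the labial consonant /b/, so it assimilates in place to [m]. /gohanbimsekmimz/ → gohambimsekmimz.
Rule 2 (intervocalic h-deletion): /h/ occurs between vowels /o/ and /a/, so it deletes. /gohambimsekmimz/ → goambimsekmimz.
Rule 3 (nasal place assimilation): /m/ precedes the alveolar consonant /s/, so it assimilates in place to [n]. /m/ precedes the alveolar consonant /z/, so it assimilates in place to [n]. /goambimsekmimz/ → goambinsekminz.
Rule 4 (final cluster simplification): /z/ is the second consonant of a word-final cluster /nz/, so it deletes. /goambinsekminz/ → goambinsekmin.

goambinsekmin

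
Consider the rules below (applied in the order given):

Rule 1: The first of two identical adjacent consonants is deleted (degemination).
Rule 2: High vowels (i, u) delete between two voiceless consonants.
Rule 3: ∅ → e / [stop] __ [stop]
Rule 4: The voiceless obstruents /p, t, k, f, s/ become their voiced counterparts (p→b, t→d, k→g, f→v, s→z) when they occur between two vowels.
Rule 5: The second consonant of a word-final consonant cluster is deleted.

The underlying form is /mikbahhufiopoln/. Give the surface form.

migebahfiobol

Rule 1 (degemination): /hh/ is a geminate; the first /h/ deletes. /mikbahhufiopoln/ → mikbahufiopoln.
Rule 2 (high vowel syncope): /u/ is a high vowel flanked by voiceless consonants /h/ and /f/, so it deletes. /mikbahufiopoln/ → mikbahfiopoln.
Rule 3 (stop-cluster e-epenthesis): /k/ and /b/ form a stop–stop cluster, so [e] is inserted between them. /mikbahfiopoln/ → mikebahfiopoln.
Rule 4 (intervocalic voicing): /k/ is a voiceless obstruent between vowels /i/ and /e/, so it voices to [g]. /p/ is a voiceless obstruent between vowels /o/ and /o/, so it voices to [b]. /mikebahfiopoln/ → migebahfioboln.
Rule 5 (final cluster simplification): /n/ is the second consonant of a word-final cluster /ln/, so it deletes. /migebahfioboln/ → migebahfiobol.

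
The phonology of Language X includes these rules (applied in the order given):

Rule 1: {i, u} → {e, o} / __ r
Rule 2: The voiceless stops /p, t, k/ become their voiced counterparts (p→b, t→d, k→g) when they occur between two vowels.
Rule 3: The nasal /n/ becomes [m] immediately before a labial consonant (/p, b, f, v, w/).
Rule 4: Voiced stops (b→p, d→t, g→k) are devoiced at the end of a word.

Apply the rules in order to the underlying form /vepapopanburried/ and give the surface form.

Rule 1 (pre-rhotic lowering): /u/ is a high vowel immediately before /r/, so it lowers to [o]. /vepapopanburried/ → vepapopanborried.
Rule 2 (intervocalic voicing): /p/ is a voiceless stop between vowels /e/ and /a/, so it voices to [b]. /p/ is a voiceless stop between vowels /a/ and /o/, so it voices to [b]. /p/ is a voiceless stop between vowels /o/ and /a/, so it voices to [b]. /vepapopanborried/ → vebabobanborried.
Rule 3 (nasal place assimilation): /n/ precedes the labial consonant /b/, so it assimilates in place to [m]. /vebabobanborried/ → vebabobamborried.
Rule 4 (final devoicing): /d/ is a voiced stop in word-final position, so it devoices to [t]. /vebabobamborried/ → vebabobamborriet.

vebabobamborriet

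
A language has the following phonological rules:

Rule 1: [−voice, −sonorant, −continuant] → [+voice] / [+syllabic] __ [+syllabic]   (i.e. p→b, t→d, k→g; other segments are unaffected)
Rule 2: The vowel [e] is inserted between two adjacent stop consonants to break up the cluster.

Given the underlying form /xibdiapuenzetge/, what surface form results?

Rule 1 (intervocalic voicing): /p/ is a voiceless stop between vowels /a/ and /u/, so it voices to [b]. /xibdiapuenzetge/ → xibdiabuenzetge.
Rule 2 (stop-cluster e-epenthesis): /b/ and /d/ form a stop–stop cluster, so [e] is inserted between them. /t/ and /g/ form a stop–stop cluster, so [e] is inserted between them. /xibdiabuenzetge/ → xibediabuenzetege.

xibediabuenzetege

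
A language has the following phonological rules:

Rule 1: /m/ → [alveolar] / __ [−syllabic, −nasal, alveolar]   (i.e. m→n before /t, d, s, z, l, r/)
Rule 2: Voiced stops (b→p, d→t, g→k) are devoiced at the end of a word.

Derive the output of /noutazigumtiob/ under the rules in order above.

Rule 1 (nasal place assimilation): /m/ precedes the alveolar consonant /t/, so it assimilates in place to [n]. /noutazigumtiob/ → noutaziguntiob.
Rule 2 (final devoicing): /b/ is a voiced stop in word-final position, so it devoices to [p]. /noutaziguntiob/ → noutaziguntiop.

noutaziguntiop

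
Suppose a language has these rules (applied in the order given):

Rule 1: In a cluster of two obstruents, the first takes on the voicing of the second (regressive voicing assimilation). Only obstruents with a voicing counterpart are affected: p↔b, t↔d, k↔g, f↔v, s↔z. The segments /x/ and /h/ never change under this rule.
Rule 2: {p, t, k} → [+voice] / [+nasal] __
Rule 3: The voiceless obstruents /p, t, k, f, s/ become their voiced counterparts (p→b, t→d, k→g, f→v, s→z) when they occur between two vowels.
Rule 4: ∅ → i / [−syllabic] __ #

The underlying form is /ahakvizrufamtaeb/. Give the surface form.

Rule 1 (regressive voicing assimilation): /k/ precedes the voiced obstruent /v/, so it voices to [g] by assimilation. /ahakvizrufamtaeb/ → ahagvizrufamtaeb.
Rule 2 (post-nasal voicing): /t/ is a voiceless stop immediately after the nasal /m/, so it voices to [d]. /ahagvizrufamtaeb/ → ahagvizrufamdaeb.
Rule 3 (intervocalic voicing): /f/ is a voiceless obstruent between vowels /u/ and /a/, so it voices to [v]. /ahagvizrufamdaeb/ → ahagvizruvamdaeb.
Rule 4 (final i-epenthesis): the form ends in the consonant /b/, so [i] is inserted word-finally. /ahagvizruvamdaeb/ → ahagvizruvamdaebi.

ahagvizruvamdaebi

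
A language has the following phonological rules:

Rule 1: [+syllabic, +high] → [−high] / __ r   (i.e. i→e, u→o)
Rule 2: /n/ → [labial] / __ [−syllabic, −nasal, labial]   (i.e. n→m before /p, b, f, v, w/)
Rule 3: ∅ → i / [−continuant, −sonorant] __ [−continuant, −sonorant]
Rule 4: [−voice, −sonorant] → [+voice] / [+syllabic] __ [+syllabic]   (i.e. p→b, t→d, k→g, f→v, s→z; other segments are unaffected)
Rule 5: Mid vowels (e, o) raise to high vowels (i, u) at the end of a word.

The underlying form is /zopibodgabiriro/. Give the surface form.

Rule 1 (pre-rhotic lowering): /i/ is a high vowel immediately before /r/, so it lowers to [e]. /i/ is a high vowel immediately before /r/, so it lowers to [e]. /zopibodgabiriro/ → zopibodgaberero.
Rule 2 (nasal place assimilation): no segment meets the environment; /zopibodgaberero/ is unchanged.
Rule 3 (stop-cluster i-epenthesis): /d/ and /g/ form a stop–stop cluster, so [i] is inserted between them. /zopibodgaberero/ → zopibodigaberero.
Rule 4 (intervocalic voicing): /p/ is a voiceless obstruent between vowels /o/ and /i/, so it voices to [b]. /zopibodigaberero/ → zobibodigaberero.
Rule 5 (final vowel raising): /o/ is a mid vowel in word-final position, so it raises to [u]. /zobibodigaberero/ → zobibodigabereru.

zobibodigabereru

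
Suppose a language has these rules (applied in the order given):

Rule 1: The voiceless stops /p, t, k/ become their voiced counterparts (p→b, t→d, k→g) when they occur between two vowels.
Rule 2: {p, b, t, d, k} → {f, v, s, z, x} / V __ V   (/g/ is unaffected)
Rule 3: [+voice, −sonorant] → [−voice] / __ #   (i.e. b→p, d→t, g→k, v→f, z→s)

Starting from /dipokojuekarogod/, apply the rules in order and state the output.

divogojuegarogot

Rule 1 (intervocalic voicing): /p/ is a voiceless stop between vowels /i/ and /o/, so it voices to [b]. /k/ is a voiceless stop between vowels /o/ and /o/, so it voices to [g]. /k/ is a voiceless stop between vowels /e/ and /a/, so it voices to [g]. /dipokojuekarogod/ → dibogojuegarogod.
Rule 2 (intervocalic spirantization): /b/ is a stop between vowels /i/ and /o/, so it spirantizes to the fricative [v]. /dibogojuegarogod/ → divogojuegarogod.
Rule 3 (final devoicing): /d/ is a voiced obstruent in word-final position, so it devoices to [t]. /divogojuegarogod/ → divogojuegarogot.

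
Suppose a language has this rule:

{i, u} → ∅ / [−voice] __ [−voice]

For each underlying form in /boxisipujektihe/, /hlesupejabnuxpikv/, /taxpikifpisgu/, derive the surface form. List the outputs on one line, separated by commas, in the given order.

/boxisipujektihe/: /i/ is a high vowel flanked by voiceless consonants /x/ and /s/, so it deletes. /i/ is a high vowel flanked by voiceless consonants /s/ and /p/, so it deletes. /i/ is a high vowel flanked by voiceless consonants /t/ and /h/, so it deletes. → [boxspujekthe].
/hlesupejabnuxpikv/: /u/ is a high vowel flanked by voiceless consonants /s/ and /p/, so it deletes. /i/ is a high vowel flanked by voiceless consonants /p/ and /k/, so it deletes. → [hlespejabnuxpkv].
/taxpikifpisgu/: /i/ is a high vowel flanked by voiceless consonants /p/ and /k/, so it deletes. /i/ is a high vowel flanked by voiceless consonants /k/ and /f/, so it deletes. /i/ is a high vowel flanked by voiceless consonants /p/ and /s/, so it deletes. → [taxpkfpsgu].

boxspujekthe, hlespejabnuxpkv, taxpkfpsgu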